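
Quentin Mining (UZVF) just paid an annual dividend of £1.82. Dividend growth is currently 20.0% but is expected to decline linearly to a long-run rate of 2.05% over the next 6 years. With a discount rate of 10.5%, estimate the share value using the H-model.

£33.58

H-model: P₀ = D₀[(1+g_L) + H(g_S−g_L)]/(r−g_L), with H = 6/2 = 3.
P₀ = 1.82 × [(1+0.0205) + 3×(0.2−0.0205)] / (0.105−0.0205)
   = 1.82 × 1.5590 / 0.0845 = 33.5785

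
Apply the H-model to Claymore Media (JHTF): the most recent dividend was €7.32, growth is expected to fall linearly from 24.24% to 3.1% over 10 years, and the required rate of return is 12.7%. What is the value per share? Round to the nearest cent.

H-model: P₀ = D₀[(1+g_L) + H(g_S−g_L)]/(r−g_L), with H = 10/2 = 5.
P₀ = 7.32 × [(1+0.031) + 5×(0.2424−0.031)] / (0.127−0.031)
   = 7.32 × 2.0880 / 0.096 = 159.2100

€159.21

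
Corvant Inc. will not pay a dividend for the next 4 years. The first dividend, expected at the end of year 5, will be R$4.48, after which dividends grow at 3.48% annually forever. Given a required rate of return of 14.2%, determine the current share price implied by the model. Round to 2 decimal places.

Deferred-dividend DDM. At t=4 the remaining stream is a growing perpetuity with first payment D_5 = 4.48.
V_4 = D_5/(r−g) = 4.48/(0.142−0.0348) = 41.7910
P₀ = V_4/(1+r)^4 = 41.7910/(1+0.142)^4 = 24.5708

R$24.57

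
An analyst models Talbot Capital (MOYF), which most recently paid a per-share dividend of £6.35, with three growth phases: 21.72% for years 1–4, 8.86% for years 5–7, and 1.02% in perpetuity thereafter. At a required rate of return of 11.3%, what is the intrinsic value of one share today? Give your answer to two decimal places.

Three-stage DDM. Project D₁…D_7; terminal Gordon value at t=7 with g = 0.0102; discount at r = 0.113.
D_1 = 7.7292
D_2 = 9.4080
D_3 = 11.4514
D_4 = 13.9387
D_5 = 15.1736
D_6 = 16.5180
D_7 = 17.9815
TV_7 = 18.1649/(0.113−0.0102) = 176.7017
P₀ = Σ Dₜ/(1+r)ᵗ + TV_7/(1+r)^7 = 141.5173

£141.52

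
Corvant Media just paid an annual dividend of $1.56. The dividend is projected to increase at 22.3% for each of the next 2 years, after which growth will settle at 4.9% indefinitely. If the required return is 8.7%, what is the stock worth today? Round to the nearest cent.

Two-stage DDM. Project D₁…D_2 at 0.223, terminal growth 0.049, discount at r = 0.087.
D_1 = 1.9079
D_2 = 2.3333
Terminal value at t=2: TV = D_3/(r−g) = 2.4477/(0.087−0.049) = 64.4124
P₀ = 1.9079/(1+0.087)^1 + 2.3333/(1+0.087)^2 + 64.4124/(1+0.087)^2 = 58.2442

$58.24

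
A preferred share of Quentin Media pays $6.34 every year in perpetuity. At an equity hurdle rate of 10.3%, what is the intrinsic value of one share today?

Zero-growth DDM (perpetuity): P₀ = D/r = 6.34 / 0.103 = 61.5534

$61.55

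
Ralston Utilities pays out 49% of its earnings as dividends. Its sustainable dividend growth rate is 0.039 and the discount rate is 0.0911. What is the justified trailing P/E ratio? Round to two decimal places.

9.77

Justified trailing P/E = b(1+g)/(r−g) = 0.49×(1+0.039)/(0.0911−0.039) = 9.7718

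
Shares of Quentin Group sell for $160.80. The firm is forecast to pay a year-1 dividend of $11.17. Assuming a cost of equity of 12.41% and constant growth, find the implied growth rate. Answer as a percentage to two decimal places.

5.46%

From P₀ = D₁/(r − g), the implied growth is g = r − D₁/P₀.
g = 0.1241 − 11.17/160.80 = 0.1241 − 0.06947 = 0.05463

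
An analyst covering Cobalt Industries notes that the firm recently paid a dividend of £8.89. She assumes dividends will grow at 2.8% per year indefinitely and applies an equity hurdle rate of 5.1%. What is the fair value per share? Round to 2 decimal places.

Gordon growth model: P₀ = D₁/(r − g). D₁ = 8.89 × (1 + 0.028) = 9.1389.
P₀ = 9.1389 / (0.051 − 0.028) = 9.1389 / 0.023 = 397.3443

£397.34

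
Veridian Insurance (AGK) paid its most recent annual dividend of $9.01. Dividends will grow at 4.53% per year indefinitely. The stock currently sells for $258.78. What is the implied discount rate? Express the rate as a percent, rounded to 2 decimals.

8.17%

Rearranging the constant-growth DDM: r = D₁/P₀ + g.
D₁ = 9.01 × (1 + 0.0453) = 9.4182.
r = 9.4182 / 258.78 + 0.0453 = 0.03639 + 0.0453 = 0.08169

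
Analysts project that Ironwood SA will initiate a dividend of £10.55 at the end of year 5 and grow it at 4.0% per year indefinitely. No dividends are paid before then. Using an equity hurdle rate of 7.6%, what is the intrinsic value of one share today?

£218.63

Deferred-dividend DDM. At t=4 the remaining stream is a growing perpetuity with first payment D_5 = 10.55.
V_4 = D_5/(r−g) = 10.55/(0.076−0.04) = 293.0556
P₀ = V_4/(1+r)^4 = 293.0556/(1+0.076)^4 = 218.6255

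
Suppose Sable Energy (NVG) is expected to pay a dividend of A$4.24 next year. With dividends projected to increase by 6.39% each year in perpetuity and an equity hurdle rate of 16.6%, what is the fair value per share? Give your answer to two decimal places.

A$41.53

Gordon growth model: P₀ = D₁/(r − g), with D₁ = 4.24 given directly.
P₀ = 4.2400 / (0.166 − 0.0639) = 4.2400 / 0.1021 = 41.5279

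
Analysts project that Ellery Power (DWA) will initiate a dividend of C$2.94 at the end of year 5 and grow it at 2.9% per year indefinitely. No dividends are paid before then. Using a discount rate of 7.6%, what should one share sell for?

Deferred-dividend DDM. At t=4 the remaining stream is a growing perpetuity with first payment D_5 = 2.94.
V_4 = D_5/(r−g) = 2.94/(0.076−0.029) = 62.5532
P₀ = V_4/(1+r)^4 = 62.5532/(1+0.076)^4 = 46.6660

C$46.67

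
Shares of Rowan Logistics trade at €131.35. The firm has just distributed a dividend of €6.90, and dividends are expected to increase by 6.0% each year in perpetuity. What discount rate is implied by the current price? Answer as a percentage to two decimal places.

Rearranging the constant-growth DDM: r = D₁/P₀ + g.
D₁ = 6.90 × (1 + 0.06) = 7.3140.
r = 7.3140 / 131.35 + 0.06 = 0.05568 + 0.06 = 0.11568

11.57%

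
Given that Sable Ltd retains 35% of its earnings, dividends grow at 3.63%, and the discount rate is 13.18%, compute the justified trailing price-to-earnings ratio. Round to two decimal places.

Payout ratio b = 1 − 0.35 = 0.65.
Justified trailing P/E = b(1+g)/(r−g) = 0.65×(1+0.0363)/(0.1318−0.0363) = 7.0534

7.05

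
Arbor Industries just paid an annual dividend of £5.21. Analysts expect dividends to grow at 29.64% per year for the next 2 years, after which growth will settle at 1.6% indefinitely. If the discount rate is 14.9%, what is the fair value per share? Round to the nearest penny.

£63.18

Two-stage DDM. Project D₁…D_2 at 0.2964, terminal growth 0.016, discount at r = 0.149.
D_1 = 6.7542
D_2 = 8.7562
Terminal value at t=2: TV = D_3/(r−g) = 8.8963/(0.149−0.016) = 66.8895
P₀ = 6.7542/(1+0.149)^1 + 8.7562/(1+0.149)^2 + 66.8895/(1+0.149)^2 = 63.1770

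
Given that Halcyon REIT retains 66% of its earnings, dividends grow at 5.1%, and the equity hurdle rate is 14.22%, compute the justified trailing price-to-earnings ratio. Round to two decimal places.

3.92

Payout ratio b = 1 − 0.66 = 0.34.
Justified trailing P/E = b(1+g)/(r−g) = 0.34×(1+0.051)/(0.1422−0.051) = 3.9182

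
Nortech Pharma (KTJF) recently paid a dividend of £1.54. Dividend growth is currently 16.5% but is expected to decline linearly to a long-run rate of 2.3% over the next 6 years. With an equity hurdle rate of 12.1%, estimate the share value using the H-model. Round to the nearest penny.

£22.77

H-model: P₀ = D₀[(1+g_L) + H(g_S−g_L)]/(r−g_L), with H = 6/2 = 3.
P₀ = 1.54 × [(1+0.023) + 3×(0.165−0.023)] / (0.121−0.023)
   = 1.54 × 1.4490 / 0.098 = 22.7700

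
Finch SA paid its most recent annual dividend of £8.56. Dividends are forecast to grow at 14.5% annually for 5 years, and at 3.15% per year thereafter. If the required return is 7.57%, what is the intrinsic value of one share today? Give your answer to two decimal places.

£324.77

Two-stage DDM. Project D₁…D_5 at 0.145, terminal growth 0.0315, discount at r = 0.0757.
D_1 = 9.8012
D_2 = 11.2224
D_3 = 12.8496
D_4 = 14.7128
D_5 = 16.8462
Terminal value at t=5: TV = D_6/(r−g) = 17.3768/(0.0757−0.0315) = 393.1408
P₀ = 9.8012/(1+0.0757)^1 + 11.2224/(1+0.0757)^2 + 12.8496/(1+0.0757)^3 + 14.7128/(1+0.0757)^4 + 16.8462/(1+0.0757)^5 + 393.1408/(1+0.0757)^5 = 324.7735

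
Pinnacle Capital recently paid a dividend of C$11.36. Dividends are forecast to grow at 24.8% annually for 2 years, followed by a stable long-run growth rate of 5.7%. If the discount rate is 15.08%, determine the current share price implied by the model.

C$176.23

Two-stage DDM. Project D₁…D_2 at 0.248, terminal growth 0.057, discount at r = 0.1508.
D_1 = 14.1773
D_2 = 17.6932
Terminal value at t=2: TV = D_3/(r−g) = 18.7018/(0.1508−0.057) = 199.3791
P₀ = 14.1773/(1+0.1508)^1 + 17.6932/(1+0.1508)^2 + 199.3791/(1+0.1508)^2 = 176.2293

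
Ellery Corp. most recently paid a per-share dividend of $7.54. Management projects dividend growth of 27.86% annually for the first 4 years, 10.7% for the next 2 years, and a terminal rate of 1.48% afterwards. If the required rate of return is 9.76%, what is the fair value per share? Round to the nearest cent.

Three-stage DDM. Project D₁…D_6; terminal Gordon value at t=6 with g = 0.0148; discount at r = 0.0976.
D_1 = 9.6406
D_2 = 12.3265
D_3 = 15.7607
D_4 = 20.1516
D_5 = 22.3079
D_6 = 24.6948
TV_6 = 25.0603/(0.0976−0.0148) = 302.6603
P₀ = Σ Dₜ/(1+r)ᵗ + TV_6/(1+r)^6 = 246.0434

$246.04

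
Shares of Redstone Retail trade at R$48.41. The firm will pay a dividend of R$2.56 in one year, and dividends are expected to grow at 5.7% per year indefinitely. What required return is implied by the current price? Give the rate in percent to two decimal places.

10.99%

Rearranging the constant-growth DDM: r = D₁/P₀ + g.
r = 2.5600 / 48.41 + 0.057 = 0.05288 + 0.057 = 0.10988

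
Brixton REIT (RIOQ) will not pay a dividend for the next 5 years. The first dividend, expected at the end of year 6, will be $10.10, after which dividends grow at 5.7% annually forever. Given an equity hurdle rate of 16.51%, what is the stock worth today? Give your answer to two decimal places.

$43.52

Deferred-dividend DDM. At t=5 the remaining stream is a growing perpetuity with first payment D_6 = 10.10.
V_5 = D_6/(r−g) = 10.10/(0.1651−0.057) = 93.4320
P₀ = V_5/(1+r)^5 = 93.4320/(1+0.1651)^5 = 43.5191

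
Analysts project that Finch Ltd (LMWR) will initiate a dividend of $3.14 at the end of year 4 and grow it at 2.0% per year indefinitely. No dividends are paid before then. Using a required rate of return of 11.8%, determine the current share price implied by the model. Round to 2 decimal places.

$22.93

Deferred-dividend DDM. At t=3 the remaining stream is a growing perpetuity with first payment D_4 = 3.14.
V_3 = D_4/(r−g) = 3.14/(0.118−0.02) = 32.0408
P₀ = V_3/(1+r)^3 = 32.0408/(1+0.118)^3 = 22.9286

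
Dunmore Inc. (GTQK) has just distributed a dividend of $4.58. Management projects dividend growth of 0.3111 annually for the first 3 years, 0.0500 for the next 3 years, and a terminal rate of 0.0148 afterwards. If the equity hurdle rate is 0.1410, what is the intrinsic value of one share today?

$79.50

Three-stage DDM. Project D₁…D_6; terminal Gordon value at t=6 with g = 0.0148; discount at r = 0.141.
D_1 = 6.0048
D_2 = 7.8729
D_3 = 10.3222
D_4 = 10.8383
D_5 = 11.3802
D_6 = 11.9493
TV_6 = 12.1261/(0.141−0.0148) = 96.0864
P₀ = Σ Dₜ/(1+r)ᵗ + TV_6/(1+r)^6 = 79.4998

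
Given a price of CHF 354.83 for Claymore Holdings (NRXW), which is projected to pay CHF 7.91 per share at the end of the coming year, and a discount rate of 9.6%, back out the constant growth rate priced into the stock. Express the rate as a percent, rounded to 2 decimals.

7.37%

From P₀ = D₁/(r − g), the implied growth is g = r − D₁/P₀.
g = 0.096 − 7.91/354.83 = 0.096 − 0.02229 = 0.07371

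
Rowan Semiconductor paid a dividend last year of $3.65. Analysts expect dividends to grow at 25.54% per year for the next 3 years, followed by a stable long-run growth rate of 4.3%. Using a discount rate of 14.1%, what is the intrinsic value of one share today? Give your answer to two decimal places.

Two-stage DDM. Project D₁…D_3 at 0.2554, terminal growth 0.043, discount at r = 0.141.
D_1 = 4.5822
D_2 = 5.7525
D_3 = 7.2217
Terminal value at t=3: TV = D_4/(r−g) = 7.5322/(0.141−0.043) = 76.8595
P₀ = 4.5822/(1+0.141)^1 + 5.7525/(1+0.141)^2 + 7.2217/(1+0.141)^3 + 76.8595/(1+0.141)^3 = 65.0379

$65.04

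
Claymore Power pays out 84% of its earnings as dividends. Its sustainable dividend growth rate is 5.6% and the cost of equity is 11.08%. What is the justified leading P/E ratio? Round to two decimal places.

15.33

Justified leading P/E = b/(r−g) = 0.84/(0.1108−0.056) = 15.3285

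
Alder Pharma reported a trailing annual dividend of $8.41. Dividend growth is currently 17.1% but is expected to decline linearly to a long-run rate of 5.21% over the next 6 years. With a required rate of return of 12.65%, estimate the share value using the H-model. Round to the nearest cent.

H-model: P₀ = D₀[(1+g_L) + H(g_S−g_L)]/(r−g_L), with H = 6/2 = 3.
P₀ = 8.41 × [(1+0.0521) + 3×(0.171−0.0521)] / (0.1265−0.0521)
   = 8.41 × 1.4088 / 0.0744 = 159.2474

$159.25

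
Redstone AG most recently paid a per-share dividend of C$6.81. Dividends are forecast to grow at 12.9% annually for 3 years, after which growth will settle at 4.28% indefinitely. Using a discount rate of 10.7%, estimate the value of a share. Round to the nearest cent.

C$138.59

Two-stage DDM. Project D₁…D_3 at 0.129, terminal growth 0.0428, discount at r = 0.107.
D_1 = 7.6885
D_2 = 8.6803
D_3 = 9.8001
Terminal value at t=3: TV = D_4/(r−g) = 10.2195/(0.107−0.0428) = 159.1824
P₀ = 7.6885/(1+0.107)^1 + 8.6803/(1+0.107)^2 + 9.8001/(1+0.107)^3 + 159.1824/(1+0.107)^3 = 138.5945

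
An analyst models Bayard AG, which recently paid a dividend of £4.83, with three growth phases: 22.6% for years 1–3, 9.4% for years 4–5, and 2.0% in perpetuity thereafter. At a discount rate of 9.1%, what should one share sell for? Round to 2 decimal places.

£131.15

Three-stage DDM. Project D₁…D_5; terminal Gordon value at t=5 with g = 0.02; discount at r = 0.091.
D_1 = 5.9216
D_2 = 7.2599
D_3 = 8.9006
D_4 = 9.7372
D_5 = 10.6525
TV_5 = 10.8656/(0.091−0.02) = 153.0365
P₀ = Σ Dₜ/(1+r)ᵗ + TV_5/(1+r)^5 = 131.1538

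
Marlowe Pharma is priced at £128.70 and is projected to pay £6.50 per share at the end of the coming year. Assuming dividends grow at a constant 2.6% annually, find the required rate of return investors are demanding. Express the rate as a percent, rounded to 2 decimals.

7.65%

Rearranging the constant-growth DDM: r = D₁/P₀ + g.
r = 6.5000 / 128.70 + 0.026 = 0.05051 + 0.026 = 0.07651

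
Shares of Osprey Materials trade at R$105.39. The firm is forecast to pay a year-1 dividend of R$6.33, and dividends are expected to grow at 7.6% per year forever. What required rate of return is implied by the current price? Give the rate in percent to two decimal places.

13.61%

Rearranging the constant-growth DDM: r = D₁/P₀ + g.
r = 6.3300 / 105.39 + 0.076 = 0.06006 + 0.076 = 0.13606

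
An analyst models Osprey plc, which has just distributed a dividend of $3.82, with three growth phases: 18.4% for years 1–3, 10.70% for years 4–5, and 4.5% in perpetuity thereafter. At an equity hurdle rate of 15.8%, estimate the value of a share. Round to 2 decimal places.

Three-stage DDM. Project D₁…D_5; terminal Gordon value at t=5 with g = 0.045; discount at r = 0.158.
D_1 = 4.5229
D_2 = 5.3551
D_3 = 6.3404
D_4 = 7.0189
D_5 = 7.7699
TV_5 = 8.1195/(0.158−0.045) = 71.8541
P₀ = Σ Dₜ/(1+r)ᵗ + TV_5/(1+r)^5 = 54.1242

$54.12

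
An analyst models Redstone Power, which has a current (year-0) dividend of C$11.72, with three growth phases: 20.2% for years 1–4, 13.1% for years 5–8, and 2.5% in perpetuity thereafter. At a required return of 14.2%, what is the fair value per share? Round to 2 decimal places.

Three-stage DDM. Project D₁…D_8; terminal Gordon value at t=8 with g = 0.025; discount at r = 0.142.
D_1 = 14.0874
D_2 = 16.9331
D_3 = 20.3536
D_4 = 24.4650
D_5 = 27.6699
D_6 = 31.2947
D_7 = 35.3943
D_8 = 40.0310
TV_8 = 41.0317/(0.142−0.025) = 350.6985
P₀ = Σ Dₜ/(1+r)ᵗ + TV_8/(1+r)^8 = 230.7623

C$230.76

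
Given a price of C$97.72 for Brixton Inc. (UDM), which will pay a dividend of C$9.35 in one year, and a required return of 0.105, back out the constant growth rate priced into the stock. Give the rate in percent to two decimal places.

0.93%

From P₀ = D₁/(r − g), the implied growth is g = r − D₁/P₀.
g = 0.105 − 9.35/97.72 = 0.105 − 0.09568 = 0.00932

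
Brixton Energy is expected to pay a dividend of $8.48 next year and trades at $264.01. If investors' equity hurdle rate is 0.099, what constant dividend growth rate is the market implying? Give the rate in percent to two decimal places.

6.69%

From P₀ = D₁/(r − g), the implied growth is g = r − D₁/P₀.
g = 0.099 − 8.48/264.01 = 0.099 − 0.03212 = 0.06688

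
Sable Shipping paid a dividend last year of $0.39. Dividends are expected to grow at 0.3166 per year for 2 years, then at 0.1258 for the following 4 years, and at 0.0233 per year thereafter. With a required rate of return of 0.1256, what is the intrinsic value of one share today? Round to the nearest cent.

Three-stage DDM. Project D₁…D_6; terminal Gordon value at t=6 with g = 0.0233; discount at r = 0.1256.
D_1 = 0.5135
D_2 = 0.6760
D_3 = 0.7611
D_4 = 0.8568
D_5 = 0.9646
D_6 = 1.0860
TV_6 = 1.1113/(0.1256−0.0233) = 10.8629
P₀ = Σ Dₜ/(1+r)ᵗ + TV_6/(1+r)^6 = 8.4663

$8.47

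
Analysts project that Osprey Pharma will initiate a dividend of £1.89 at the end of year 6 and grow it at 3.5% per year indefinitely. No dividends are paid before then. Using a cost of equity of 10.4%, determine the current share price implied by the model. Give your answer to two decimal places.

Deferred-dividend DDM. At t=5 the remaining stream is a growing perpetuity with first payment D_6 = 1.89.
V_5 = D_6/(r−g) = 1.89/(0.104−0.035) = 27.3913
P₀ = V_5/(1+r)^5 = 27.3913/(1+0.104)^5 = 16.7020

£16.70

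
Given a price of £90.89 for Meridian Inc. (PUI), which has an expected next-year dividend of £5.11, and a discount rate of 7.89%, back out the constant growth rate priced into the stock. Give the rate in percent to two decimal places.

From P₀ = D₁/(r − g), the implied growth is g = r − D₁/P₀.
g = 0.0789 − 5.11/90.89 = 0.0789 − 0.05622 = 0.02268

2.27%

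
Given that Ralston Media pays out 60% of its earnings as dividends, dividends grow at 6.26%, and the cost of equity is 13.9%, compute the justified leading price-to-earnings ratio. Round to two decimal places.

7.85

Justified leading P/E = b/(r−g) = 0.60/(0.139−0.0626) = 7.8534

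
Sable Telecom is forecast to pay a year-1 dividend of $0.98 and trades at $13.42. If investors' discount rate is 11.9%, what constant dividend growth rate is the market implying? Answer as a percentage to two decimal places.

4.60%

From P₀ = D₁/(r − g), the implied growth is g = r − D₁/P₀.
g = 0.119 − 0.98/13.42 = 0.119 − 0.07303 = 0.04597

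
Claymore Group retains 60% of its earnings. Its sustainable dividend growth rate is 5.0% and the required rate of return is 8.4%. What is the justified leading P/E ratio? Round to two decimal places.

Payout ratio b = 1 − 0.60 = 0.40.
Justified leading P/E = b/(r−g) = 0.40/(0.084−0.05) = 11.7647

11.76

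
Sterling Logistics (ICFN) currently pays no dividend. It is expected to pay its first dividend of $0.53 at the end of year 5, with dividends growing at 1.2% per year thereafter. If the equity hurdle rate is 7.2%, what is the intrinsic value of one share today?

Deferred-dividend DDM. At t=4 the remaining stream is a growing perpetuity with first payment D_5 = 0.53.
V_4 = D_5/(r−g) = 0.53/(0.072−0.012) = 8.8333
P₀ = V_4/(1+r)^4 = 8.8333/(1+0.072)^4 = 6.6888

$6.69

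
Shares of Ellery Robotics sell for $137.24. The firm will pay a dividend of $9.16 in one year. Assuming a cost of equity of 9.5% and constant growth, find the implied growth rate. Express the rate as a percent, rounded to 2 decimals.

2.83%

From P₀ = D₁/(r − g), the implied growth is g = r − D₁/P₀.
g = 0.095 − 9.16/137.24 = 0.095 − 0.06674 = 0.02826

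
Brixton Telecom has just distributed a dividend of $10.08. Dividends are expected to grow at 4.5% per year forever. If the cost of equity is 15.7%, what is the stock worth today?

$94.05

Gordon growth model: P₀ = D₁/(r − g). D₁ = 10.08 × (1 + 0.045) = 10.5336.
P₀ = 10.5336 / (0.157 − 0.045) = 10.5336 / 0.112 = 94.0500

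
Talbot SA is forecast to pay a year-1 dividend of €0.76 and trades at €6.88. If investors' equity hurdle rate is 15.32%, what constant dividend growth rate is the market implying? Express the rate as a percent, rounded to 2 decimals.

4.27%

From P₀ = D₁/(r − g), the implied growth is g = r − D₁/P₀.
g = 0.1532 − 0.76/6.88 = 0.1532 − 0.11047 = 0.04273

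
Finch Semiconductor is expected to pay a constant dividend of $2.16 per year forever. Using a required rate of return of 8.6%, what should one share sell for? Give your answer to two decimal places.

Zero-growth DDM (perpetuity): P₀ = D/r = 2.16 / 0.086 = 25.1163

$25.12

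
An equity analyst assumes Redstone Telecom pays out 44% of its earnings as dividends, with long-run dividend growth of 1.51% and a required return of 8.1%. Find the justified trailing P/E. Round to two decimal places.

6.78

Justified trailing P/E = b(1+g)/(r−g) = 0.44×(1+0.0151)/(0.081−0.0151) = 6.7776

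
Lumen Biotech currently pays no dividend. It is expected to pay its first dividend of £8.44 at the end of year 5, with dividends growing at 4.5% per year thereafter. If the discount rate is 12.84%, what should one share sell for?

Deferred-dividend DDM. At t=4 the remaining stream is a growing perpetuity with first payment D_5 = 8.44.
V_4 = D_5/(r−g) = 8.44/(0.1284−0.045) = 101.1990
P₀ = V_4/(1+r)^4 = 101.1990/(1+0.1284)^4 = 62.4200

£62.42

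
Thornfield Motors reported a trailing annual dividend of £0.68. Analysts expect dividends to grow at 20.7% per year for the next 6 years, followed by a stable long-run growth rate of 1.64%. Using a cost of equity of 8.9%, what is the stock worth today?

£23.59

Two-stage DDM. Project D₁…D_6 at 0.207, terminal growth 0.0164, discount at r = 0.089.
D_1 = 0.8208
D_2 = 0.9907
D_3 = 1.1957
D_4 = 1.4432
D_5 = 1.7420
D_6 = 2.1026
Terminal value at t=6: TV = D_7/(r−g) = 2.1371/(0.089−0.0164) = 29.4361
P₀ = 0.8208/(1+0.089)^1 + 0.9907/(1+0.089)^2 + 1.1957/(1+0.089)^3 + 1.4432/(1+0.089)^4 + 1.7420/(1+0.089)^5 + 2.1026/(1+0.089)^6 + 29.4361/(1+0.089)^6 = 23.5878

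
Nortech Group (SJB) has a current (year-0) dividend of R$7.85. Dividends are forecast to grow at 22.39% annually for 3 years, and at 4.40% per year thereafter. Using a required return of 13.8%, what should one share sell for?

R$135.74

Two-stage DDM. Project D₁…D_3 at 0.2239, terminal growth 0.044, discount at r = 0.138.
D_1 = 9.6076
D_2 = 11.7588
D_3 = 14.3915
Terminal value at t=3: TV = D_4/(r−g) = 15.0248/(0.138−0.044) = 159.8380
P₀ = 9.6076/(1+0.138)^1 + 11.7588/(1+0.138)^2 + 14.3915/(1+0.138)^3 + 159.8380/(1+0.138)^3 = 135.7435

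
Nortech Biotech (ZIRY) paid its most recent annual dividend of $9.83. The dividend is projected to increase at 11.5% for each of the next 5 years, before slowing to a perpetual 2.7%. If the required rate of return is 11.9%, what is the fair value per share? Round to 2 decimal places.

$156.41

Two-stage DDM. Project D₁…D_5 at 0.115, terminal growth 0.027, discount at r = 0.119.
D_1 = 10.9604
D_2 = 12.2209
D_3 = 13.6263
D_4 = 15.1933
D_5 = 16.9406
Terminal value at t=5: TV = D_6/(r−g) = 17.3980/(0.119−0.027) = 189.1082
P₀ = 10.9604/(1+0.119)^1 + 12.2209/(1+0.119)^2 + 13.6263/(1+0.119)^3 + 15.1933/(1+0.119)^4 + 16.9406/(1+0.119)^5 + 189.1082/(1+0.119)^5 = 156.4109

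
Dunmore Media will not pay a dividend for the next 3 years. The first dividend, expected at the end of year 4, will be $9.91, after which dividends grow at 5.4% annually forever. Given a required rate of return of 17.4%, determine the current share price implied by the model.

$51.04

Deferred-dividend DDM. At t=3 the remaining stream is a growing perpetuity with first payment D_4 = 9.91.
V_3 = D_4/(r−g) = 9.91/(0.174−0.054) = 82.5833
P₀ = V_3/(1+r)^3 = 82.5833/(1+0.174)^3 = 51.0374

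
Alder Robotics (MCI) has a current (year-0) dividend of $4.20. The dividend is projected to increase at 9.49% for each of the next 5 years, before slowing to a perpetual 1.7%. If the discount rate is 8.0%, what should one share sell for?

Two-stage DDM. Project D₁…D_5 at 0.0949, terminal growth 0.017, discount at r = 0.08.
D_1 = 4.5986
D_2 = 5.0350
D_3 = 5.5128
D_4 = 6.0360
D_5 = 6.6088
Terminal value at t=5: TV = D_6/(r−g) = 6.7211/(0.08−0.017) = 106.6847
P₀ = 4.5986/(1+0.08)^1 + 5.0350/(1+0.08)^2 + 5.5128/(1+0.08)^3 + 6.0360/(1+0.08)^4 + 6.6088/(1+0.08)^5 + 106.6847/(1+0.08)^5 = 94.4931

$94.49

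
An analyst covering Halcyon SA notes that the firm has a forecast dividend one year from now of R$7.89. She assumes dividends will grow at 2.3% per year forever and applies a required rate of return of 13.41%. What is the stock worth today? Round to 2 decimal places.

R$71.02

Gordon growth model: P₀ = D₁/(r − g), with D₁ = 7.89 given directly.
P₀ = 7.8900 / (0.1341 − 0.023) = 7.8900 / 0.1111 = 71.0171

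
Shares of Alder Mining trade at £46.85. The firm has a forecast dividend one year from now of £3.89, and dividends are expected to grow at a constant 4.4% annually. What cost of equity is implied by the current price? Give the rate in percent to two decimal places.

12.70%

Rearranging the constant-growth DDM: r = D₁/P₀ + g.
r = 3.8900 / 46.85 + 0.044 = 0.08303 + 0.044 = 0.12703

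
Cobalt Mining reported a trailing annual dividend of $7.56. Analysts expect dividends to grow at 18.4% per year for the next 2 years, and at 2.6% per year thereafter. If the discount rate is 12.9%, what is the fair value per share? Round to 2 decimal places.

$99.07

Two-stage DDM. Project D₁…D_2 at 0.184, terminal growth 0.026, discount at r = 0.129.
D_1 = 8.9510
D_2 = 10.5980
Terminal value at t=2: TV = D_3/(r−g) = 10.8736/(0.129−0.026) = 105.5687
P₀ = 8.9510/(1+0.129)^1 + 10.5980/(1+0.129)^2 + 105.5687/(1+0.129)^2 = 99.0651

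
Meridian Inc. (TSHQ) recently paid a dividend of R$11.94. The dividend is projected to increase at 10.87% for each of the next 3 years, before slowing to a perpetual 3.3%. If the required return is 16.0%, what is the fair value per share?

Two-stage DDM. Project D₁…D_3 at 0.1087, terminal growth 0.033, discount at r = 0.16.
D_1 = 13.2379
D_2 = 14.6768
D_3 = 16.2722
Terminal value at t=3: TV = D_4/(r−g) = 16.8092/(0.16−0.033) = 132.3558
P₀ = 13.2379/(1+0.16)^1 + 14.6768/(1+0.16)^2 + 16.2722/(1+0.16)^3 + 132.3558/(1+0.16)^3 = 117.5389

R$117.54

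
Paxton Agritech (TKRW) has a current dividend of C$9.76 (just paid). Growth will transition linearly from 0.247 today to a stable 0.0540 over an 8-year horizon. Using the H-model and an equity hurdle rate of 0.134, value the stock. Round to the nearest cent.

C$222.77

H-model: P₀ = D₀[(1+g_L) + H(g_S−g_L)]/(r−g_L), with H = 8/2 = 4.
P₀ = 9.76 × [(1+0.054) + 4×(0.247−0.054)] / (0.134−0.054)
   = 9.76 × 1.8260 / 0.08 = 222.7720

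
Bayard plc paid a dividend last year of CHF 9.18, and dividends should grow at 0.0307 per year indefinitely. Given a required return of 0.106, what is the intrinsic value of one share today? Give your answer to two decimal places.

CHF 125.66

Gordon growth model: P₀ = D₁/(r − g). D₁ = 9.18 × (1 + 0.0307) = 9.4618.
P₀ = 9.4618 / (0.106 − 0.0307) = 9.4618 / 0.0753 = 125.6551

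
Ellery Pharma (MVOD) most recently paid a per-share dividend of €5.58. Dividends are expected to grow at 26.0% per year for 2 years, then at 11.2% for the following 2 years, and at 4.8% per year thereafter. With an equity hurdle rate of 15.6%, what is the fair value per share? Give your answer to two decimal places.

€84.75

Three-stage DDM. Project D₁…D_4; terminal Gordon value at t=4 with g = 0.048; discount at r = 0.156.
D_1 = 7.0308
D_2 = 8.8588
D_3 = 9.8510
D_4 = 10.9543
TV_4 = 11.4801/(0.156−0.048) = 106.2973
P₀ = Σ Dₜ/(1+r)ᵗ + TV_4/(1+r)^4 = 84.7460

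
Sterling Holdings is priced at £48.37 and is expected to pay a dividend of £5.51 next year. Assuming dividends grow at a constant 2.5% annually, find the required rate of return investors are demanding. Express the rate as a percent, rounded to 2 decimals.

Rearranging the constant-growth DDM: r = D₁/P₀ + g.
r = 5.5100 / 48.37 + 0.025 = 0.11391 + 0.025 = 0.13891

13.89%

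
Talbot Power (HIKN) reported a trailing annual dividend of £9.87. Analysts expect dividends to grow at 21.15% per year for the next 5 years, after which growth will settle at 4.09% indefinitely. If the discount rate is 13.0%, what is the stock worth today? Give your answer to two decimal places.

£224.44

Two-stage DDM. Project D₁…D_5 at 0.2115, terminal growth 0.0409, discount at r = 0.13.
D_1 = 11.9575
D_2 = 14.4865
D_3 = 17.5504
D_4 = 21.2623
D_5 = 25.7593
Terminal value at t=5: TV = D_6/(r−g) = 26.8129/(0.13−0.0409) = 300.9300
P₀ = 11.9575/(1+0.13)^1 + 14.4865/(1+0.13)^2 + 17.5504/(1+0.13)^3 + 21.2623/(1+0.13)^4 + 25.7593/(1+0.13)^5 + 300.9300/(1+0.13)^5 = 224.4447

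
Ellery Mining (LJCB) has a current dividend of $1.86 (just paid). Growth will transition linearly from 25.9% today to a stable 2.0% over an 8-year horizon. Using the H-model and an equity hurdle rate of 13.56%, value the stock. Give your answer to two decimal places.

H-model: P₀ = D₀[(1+g_L) + H(g_S−g_L)]/(r−g_L), with H = 8/2 = 4.
P₀ = 1.86 × [(1+0.02) + 4×(0.259−0.02)] / (0.1356−0.02)
   = 1.86 × 1.9760 / 0.1156 = 31.7938

$31.79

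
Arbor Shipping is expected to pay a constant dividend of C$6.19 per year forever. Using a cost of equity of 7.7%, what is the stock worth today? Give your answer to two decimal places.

Zero-growth DDM (perpetuity): P₀ = D/r = 6.19 / 0.077 = 80.3896

C$80.39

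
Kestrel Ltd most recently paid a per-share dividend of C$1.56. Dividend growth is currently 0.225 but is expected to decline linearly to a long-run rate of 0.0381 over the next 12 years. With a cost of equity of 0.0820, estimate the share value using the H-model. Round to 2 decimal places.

H-model: P₀ = D₀[(1+g_L) + H(g_S−g_L)]/(r−g_L), with H = 12/2 = 6.
P₀ = 1.56 × [(1+0.0381) + 6×(0.225−0.0381)] / (0.082−0.0381)
   = 1.56 × 2.1595 / 0.0439 = 76.7385

C$76.74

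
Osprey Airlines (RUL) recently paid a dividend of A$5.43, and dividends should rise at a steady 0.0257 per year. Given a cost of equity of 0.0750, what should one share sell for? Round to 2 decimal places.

A$112.97

Gordon growth model: P₀ = D₁/(r − g). D₁ = 5.43 × (1 + 0.0257) = 5.5696.
P₀ = 5.5696 / (0.075 − 0.0257) = 5.5696 / 0.0493 = 112.9726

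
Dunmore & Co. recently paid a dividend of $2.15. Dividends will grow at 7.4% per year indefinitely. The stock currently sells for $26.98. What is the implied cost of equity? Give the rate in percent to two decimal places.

Rearranging the constant-growth DDM: r = D₁/P₀ + g.
D₁ = 2.15 × (1 + 0.074) = 2.3091.
r = 2.3091 / 26.98 + 0.074 = 0.08559 + 0.074 = 0.15959

15.96%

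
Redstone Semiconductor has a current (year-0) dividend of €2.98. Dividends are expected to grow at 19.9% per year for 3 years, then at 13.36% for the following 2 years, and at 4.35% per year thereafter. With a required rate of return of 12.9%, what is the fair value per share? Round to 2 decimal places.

Three-stage DDM. Project D₁…D_5; terminal Gordon value at t=5 with g = 0.0435; discount at r = 0.129.
D_1 = 3.5730
D_2 = 4.2841
D_3 = 5.1366
D_4 = 5.8228
D_5 = 6.6008
TV_5 = 6.8879/(0.129−0.0435) = 80.5601
P₀ = Σ Dₜ/(1+r)ᵗ + TV_5/(1+r)^5 = 61.1963

€61.20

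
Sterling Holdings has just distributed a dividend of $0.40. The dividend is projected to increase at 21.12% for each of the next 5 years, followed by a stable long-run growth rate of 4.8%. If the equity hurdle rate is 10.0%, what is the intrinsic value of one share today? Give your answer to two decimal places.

$15.74

Two-stage DDM. Project D₁…D_5 at 0.2112, terminal growth 0.048, discount at r = 0.1.
D_1 = 0.4845
D_2 = 0.5868
D_3 = 0.7107
D_4 = 0.8608
D_5 = 1.0427
Terminal value at t=5: TV = D_6/(r−g) = 1.0927/(0.1−0.048) = 21.0134
P₀ = 0.4845/(1+0.1)^1 + 0.5868/(1+0.1)^2 + 0.7107/(1+0.1)^3 + 0.8608/(1+0.1)^4 + 1.0427/(1+0.1)^5 + 21.0134/(1+0.1)^5 = 15.7424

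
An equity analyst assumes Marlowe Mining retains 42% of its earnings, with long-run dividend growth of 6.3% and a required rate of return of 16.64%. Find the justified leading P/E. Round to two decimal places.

5.61

Payout ratio b = 1 − 0.42 = 0.58.
Justified leading P/E = b/(r−g) = 0.58/(0.1664−0.063) = 5.6093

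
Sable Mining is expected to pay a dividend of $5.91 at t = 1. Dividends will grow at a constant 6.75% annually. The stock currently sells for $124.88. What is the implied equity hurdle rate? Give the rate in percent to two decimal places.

Rearranging the constant-growth DDM: r = D₁/P₀ + g.
r = 5.9100 / 124.88 + 0.0675 = 0.04733 + 0.0675 = 0.11483

11.48%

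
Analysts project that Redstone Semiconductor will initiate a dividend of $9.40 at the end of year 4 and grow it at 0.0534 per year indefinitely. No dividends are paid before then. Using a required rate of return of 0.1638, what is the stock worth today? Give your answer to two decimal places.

Deferred-dividend DDM. At t=3 the remaining stream is a growing perpetuity with first payment D_4 = 9.40.
V_3 = D_4/(r−g) = 9.40/(0.1638−0.0534) = 85.1449
P₀ = V_3/(1+r)^3 = 85.1449/(1+0.1638)^3 = 54.0162

$54.02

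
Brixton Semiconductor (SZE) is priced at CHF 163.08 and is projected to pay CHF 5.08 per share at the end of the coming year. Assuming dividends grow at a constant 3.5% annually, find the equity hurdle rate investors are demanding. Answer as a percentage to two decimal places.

6.62%

Rearranging the constant-growth DDM: r = D₁/P₀ + g.
r = 5.0800 / 163.08 + 0.035 = 0.03115 + 0.035 = 0.06615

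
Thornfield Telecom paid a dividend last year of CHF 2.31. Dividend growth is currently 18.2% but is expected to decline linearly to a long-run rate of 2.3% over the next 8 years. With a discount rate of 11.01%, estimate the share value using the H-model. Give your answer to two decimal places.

CHF 44.00

H-model: P₀ = D₀[(1+g_L) + H(g_S−g_L)]/(r−g_L), with H = 8/2 = 4.
P₀ = 2.31 × [(1+0.023) + 4×(0.182−0.023)] / (0.1101−0.023)
   = 2.31 × 1.6590 / 0.0871 = 43.9987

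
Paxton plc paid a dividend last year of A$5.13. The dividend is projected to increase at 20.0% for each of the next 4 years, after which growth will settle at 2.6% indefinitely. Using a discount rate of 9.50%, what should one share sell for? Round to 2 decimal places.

Two-stage DDM. Project D₁…D_4 at 0.2, terminal growth 0.026, discount at r = 0.095.
D_1 = 6.1560
D_2 = 7.3872
D_3 = 8.8646
D_4 = 10.6376
Terminal value at t=4: TV = D_5/(r−g) = 10.9141/(0.095−0.026) = 158.1760
P₀ = 6.1560/(1+0.095)^1 + 7.3872/(1+0.095)^2 + 8.8646/(1+0.095)^3 + 10.6376/(1+0.095)^4 + 158.1760/(1+0.095)^4 = 135.9571

A$135.96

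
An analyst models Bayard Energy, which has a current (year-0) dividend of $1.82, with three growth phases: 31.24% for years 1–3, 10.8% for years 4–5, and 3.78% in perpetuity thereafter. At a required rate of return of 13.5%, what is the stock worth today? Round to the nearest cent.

Three-stage DDM. Project D₁…D_5; terminal Gordon value at t=5 with g = 0.0378; discount at r = 0.135.
D_1 = 2.3886
D_2 = 3.1348
D_3 = 4.1141
D_4 = 4.5584
D_5 = 5.0507
TV_5 = 5.2416/(0.135−0.0378) = 53.9258
P₀ = Σ Dₜ/(1+r)ᵗ + TV_5/(1+r)^5 = 41.4096

$41.41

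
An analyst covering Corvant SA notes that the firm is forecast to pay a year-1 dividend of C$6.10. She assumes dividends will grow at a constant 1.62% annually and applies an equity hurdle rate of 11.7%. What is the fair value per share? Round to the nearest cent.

C$60.52

Gordon growth model: P₀ = D₁/(r − g), with D₁ = 6.10 given directly.
P₀ = 6.1000 / (0.117 − 0.0162) = 6.1000 / 0.1008 = 60.5159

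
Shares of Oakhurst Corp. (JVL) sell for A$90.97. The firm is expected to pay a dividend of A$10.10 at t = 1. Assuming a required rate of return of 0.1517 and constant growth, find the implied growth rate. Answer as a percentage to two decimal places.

4.07%

From P₀ = D₁/(r − g), the implied growth is g = r − D₁/P₀.
g = 0.1517 − 10.10/90.97 = 0.1517 − 0.11103 = 0.04067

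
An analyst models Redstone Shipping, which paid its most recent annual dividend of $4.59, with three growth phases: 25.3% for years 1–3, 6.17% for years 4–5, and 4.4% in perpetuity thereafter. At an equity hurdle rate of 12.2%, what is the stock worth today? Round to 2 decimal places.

Three-stage DDM. Project D₁…D_5; terminal Gordon value at t=5 with g = 0.044; discount at r = 0.122.
D_1 = 5.7513
D_2 = 7.2063
D_3 = 9.0295
D_4 = 9.5867
D_5 = 10.1782
TV_5 = 10.6260/(0.122−0.044) = 136.2308
P₀ = Σ Dₜ/(1+r)ᵗ + TV_5/(1+r)^5 = 105.6308

$105.63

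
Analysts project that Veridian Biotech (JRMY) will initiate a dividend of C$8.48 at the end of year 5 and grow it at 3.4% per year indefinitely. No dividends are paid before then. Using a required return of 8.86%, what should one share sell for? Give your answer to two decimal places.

C$110.59

Deferred-dividend DDM. At t=4 the remaining stream is a growing perpetuity with first payment D_5 = 8.48.
V_4 = D_5/(r−g) = 8.48/(0.0886−0.034) = 155.3114
P₀ = V_4/(1+r)^4 = 155.3114/(1+0.0886)^4 = 110.5936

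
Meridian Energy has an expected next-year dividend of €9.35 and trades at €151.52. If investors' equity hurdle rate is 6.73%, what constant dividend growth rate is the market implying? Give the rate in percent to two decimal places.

0.56%

From P₀ = D₁/(r − g), the implied growth is g = r − D₁/P₀.
g = 0.0673 − 9.35/151.52 = 0.0673 − 0.06171 = 0.00559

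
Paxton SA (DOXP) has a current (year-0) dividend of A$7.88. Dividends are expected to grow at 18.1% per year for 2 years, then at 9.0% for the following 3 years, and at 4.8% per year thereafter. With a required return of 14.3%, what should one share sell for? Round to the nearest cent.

Three-stage DDM. Project D₁…D_5; terminal Gordon value at t=5 with g = 0.048; discount at r = 0.143.
D_1 = 9.3063
D_2 = 10.9907
D_3 = 11.9799
D_4 = 13.0581
D_5 = 14.2333
TV_5 = 14.9165/(0.143−0.048) = 157.0157
P₀ = Σ Dₜ/(1+r)ᵗ + TV_5/(1+r)^5 = 120.0081

A$120.01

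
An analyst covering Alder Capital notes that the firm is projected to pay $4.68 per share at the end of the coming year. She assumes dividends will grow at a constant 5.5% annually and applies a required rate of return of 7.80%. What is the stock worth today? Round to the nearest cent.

Gordon growth model: P₀ = D₁/(r − g), with D₁ = 4.68 given directly.
P₀ = 4.6800 / (0.078 − 0.055) = 4.6800 / 0.023 = 203.4783

$203.48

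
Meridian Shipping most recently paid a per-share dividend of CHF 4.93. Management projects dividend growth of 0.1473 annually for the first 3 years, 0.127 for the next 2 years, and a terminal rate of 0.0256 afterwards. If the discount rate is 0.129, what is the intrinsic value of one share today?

Three-stage DDM. Project D₁…D_5; terminal Gordon value at t=5 with g = 0.0256; discount at r = 0.129.
D_1 = 5.6562
D_2 = 6.4893
D_3 = 7.4452
D_4 = 8.3908
D_5 = 9.4564
TV_5 = 9.6985/(0.129−0.0256) = 93.7958
P₀ = Σ Dₜ/(1+r)ᵗ + TV_5/(1+r)^5 = 76.7289

CHF 76.73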